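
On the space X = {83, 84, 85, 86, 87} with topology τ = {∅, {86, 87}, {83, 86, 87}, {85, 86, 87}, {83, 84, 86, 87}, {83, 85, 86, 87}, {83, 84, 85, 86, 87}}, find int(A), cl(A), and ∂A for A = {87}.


int(A) = ∅, cl(A) = {83, 84, 85, 86, 87}, ∂A = {83, 84, 85, 86, 87}.

Closed sets in (X, τ) are complements of opens:
  closed(X, τ) = {∅, {84}, {85}, {83, 84}, {84, 85}, {83, 84, 85}, {83, 84, 85, 86, 87}}.
int(A) = ⋃ {U ∈ τ : U ⊆ A}. Opens contained in A: ∅.
Taking the union of these: int(A) = ∅.
cl(A) = ⋂ {C closed : A ⊆ C}. Closed sets containing A: {83, 84, 85, 86, 87}.
Intersecting these: cl(A) = {83, 84, 85, 86, 87}.
∂A = cl(A) ∖ int(A) = {83, 84, 85, 86, 87} ∖ ∅ = {83, 84, 85, 86, 87}.


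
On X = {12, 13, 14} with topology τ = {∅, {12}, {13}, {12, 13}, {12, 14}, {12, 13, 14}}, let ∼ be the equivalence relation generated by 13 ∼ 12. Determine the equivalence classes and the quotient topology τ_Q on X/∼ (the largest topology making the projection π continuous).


X/∼ = {[12=13], [14]}; |τ_Q| = 3.

Equivalence classes: [12=13], [14].
Quotient map π: X → X/∼ sends 12 ↦ [12=13], 13 ↦ [12=13], 14 ↦ [14].
For each subset V ⊆ X/∼, compute π^{-1}(V) ⊆ X and check whether π^{-1}(V) ∈ τ. V is open in τ_Q iff π^{-1}(V) ∈ τ.
  V = {}: π^{-1}(V) = ∅ ∈ τ ✓.
  V = {[12=13]}: π^{-1}(V) = {12, 13} ∈ τ ✓.
  V = {[14]}: π^{-1}(V) = {14} ∉ τ ✗.
  V = {[12=13], [14]}: π^{-1}(V) = {12, 13, 14} ∈ τ ✓.
Open sets in the quotient: τ_Q = {{}, {[12=13]}, {[12=13], [14]}} (3 elements).


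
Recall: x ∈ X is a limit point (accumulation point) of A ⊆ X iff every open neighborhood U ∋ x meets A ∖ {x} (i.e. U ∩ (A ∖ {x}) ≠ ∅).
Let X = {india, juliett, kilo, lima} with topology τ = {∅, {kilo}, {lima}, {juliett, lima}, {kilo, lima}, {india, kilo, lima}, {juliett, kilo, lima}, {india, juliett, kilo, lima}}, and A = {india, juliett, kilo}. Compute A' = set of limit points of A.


A' = {india}

For each x ∈ X, list the open sets U ∈ τ with x ∈ U, then check whether U ∩ (A ∖ {x}) ≠ ∅ for every such U.
  x = india: opens ∋ x are {india, kilo, lima}, {india, juliett, kilo, lima}; each meets A ∖ {india}, so x IS a limit point.
  x = juliett: open {juliett, lima} ∋ x has {juliett, lima} ∩ (A ∖ {juliett}) = ∅, so x is NOT a limit point.
  x = kilo: open {kilo} ∋ x has {kilo} ∩ (A ∖ {kilo}) = ∅, so x is NOT a limit point.
  x = lima: open {lima} ∋ x has {lima} ∩ (A ∖ {lima}) = ∅, so x is NOT a limit point.
Collecting: A' = {india}.


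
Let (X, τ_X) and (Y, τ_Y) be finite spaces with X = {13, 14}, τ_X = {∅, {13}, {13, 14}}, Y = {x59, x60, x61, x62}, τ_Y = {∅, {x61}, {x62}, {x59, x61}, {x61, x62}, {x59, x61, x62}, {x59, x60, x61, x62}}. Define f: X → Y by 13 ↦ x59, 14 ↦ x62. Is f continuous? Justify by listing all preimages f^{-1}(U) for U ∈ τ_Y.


f is NOT continuous.

Compute f^{-1}(U) for each U ∈ τ_Y:
  U = ∅: f^{-1}(U) = ∅ ∈ τ_X ✓.
  U = {x61}: f^{-1}(U) = ∅ ∈ τ_X ✓.
  U = {x62}: f^{-1}(U) = {14} ∉ τ_X ✗.
  U = {x59, x61}: f^{-1}(U) = {13} ∈ τ_X ✓.
  U = {x61, x62}: f^{-1}(U) = {14} ∉ τ_X ✗.
  U = {x59, x61, x62}: f^{-1}(U) = {13, 14} ∈ τ_X ✓.
  U = {x59, x60, x61, x62}: f^{-1}(U) = {13, 14} ∈ τ_X ✓.
Found U = {x62} with f^{-1}(U) = {14} not in τ_X. Therefore f is NOT continuous.


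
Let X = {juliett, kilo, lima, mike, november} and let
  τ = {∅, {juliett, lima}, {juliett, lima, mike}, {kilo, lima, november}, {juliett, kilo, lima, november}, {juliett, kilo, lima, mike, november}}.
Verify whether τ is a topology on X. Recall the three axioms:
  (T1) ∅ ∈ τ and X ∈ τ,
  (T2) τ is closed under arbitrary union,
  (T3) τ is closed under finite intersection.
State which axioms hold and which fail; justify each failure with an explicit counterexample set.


τ is NOT a topology on X.

Axiom (T1): ∅ ∈ τ? Yes; X ∈ τ? Yes.
Axiom (T2/T3): check pairwise unions and intersections of members of τ.
Counterexample for (T3): {juliett, lima} ∩ {kilo, lima, november} = {lima} ∉ τ. Therefore τ is NOT a topology.


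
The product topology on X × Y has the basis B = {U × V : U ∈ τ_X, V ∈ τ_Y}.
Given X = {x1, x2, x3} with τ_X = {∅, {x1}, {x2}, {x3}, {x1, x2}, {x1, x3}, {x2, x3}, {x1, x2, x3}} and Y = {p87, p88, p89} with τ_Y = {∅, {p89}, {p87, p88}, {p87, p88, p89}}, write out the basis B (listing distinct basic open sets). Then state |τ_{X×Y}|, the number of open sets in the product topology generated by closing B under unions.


Basis B = {∅ × ∅, {x1} × {p89}, {x2} × {p89}, {x3} × {p89}, {x1} × {p87, p88}, {x1, x2} × {p89}, {x1, x3} × {p89}, {x2} × {p87, p88}, {x2, x3} × {p89}, {x3} × {p87, p88}, {x1} × {p87, p88, p89}, {x1, x2, x3} × {p89}, {x2} × {p87, p88, p89}, {x3} × {p87, p88, p89}, {x1, x2} × {p87, p88}, {x1, x3} × {p87, p88}, {x2, x3} × {p87, p88}, {x1, x2} × {p87, p88, p89}, {x1, x3} × {p87, p88, p89}, {x1, x2, x3} × {p87, p88}, {x2, x3} × {p87, p88, p89}, {x1, x2, x3} × {p87, p88, p89}}; |τ_{X×Y}| = 64.

Enumerate products U × V with U ∈ τ_X, V ∈ τ_Y (deduplicated):
  ∅ × ∅ = {} (∅)
  {x1} × {p89} = {(x1,p89)}
  {x2} × {p89} = {(x2,p89)}
  {x3} × {p89} = {(x3,p89)}
  {x1} × {p87, p88} = {(x1,p87), (x1,p88)}
  {x1, x2} × {p89} = {(x1,p89), (x2,p89)}
  {x1, x3} × {p89} = {(x1,p89), (x3,p89)}
  {x2} × {p87, p88} = {(x2,p87), (x2,p88)}
  {x2, x3} × {p89} = {(x2,p89), (x3,p89)}
  {x3} × {p87, p88} = {(x3,p87), (x3,p88)}
  {x1} × {p87, p88, p89} = {(x1,p87), (x1,p88), (x1,p89)}
  {x1, x2, x3} × {p89} = {(x1,p89), (x2,p89), (x3,p89)}
  {x2} × {p87, p88, p89} = {(x2,p87), (x2,p88), (x2,p89)}
  {x3} × {p87, p88, p89} = {(x3,p87), (x3,p88), (x3,p89)}
  {x1, x2} × {p87, p88} = {(x1,p87), (x1,p88), (x2,p87), (x2,p88)}
  {x1, x3} × {p87, p88} = {(x1,p87), (x1,p88), (x3,p87), (x3,p88)}
  {x2, x3} × {p87, p88} = {(x2,p87), (x2,p88), (x3,p87), (x3,p88)}
  {x1, x2} × {p87, p88, p89} = {(x1,p87), (x1,p88), (x1,p89), (x2,p87), (x2,p88), (x2,p89)}
  {x1, x3} × {p87, p88, p89} = {(x1,p87), (x1,p88), (x1,p89), (x3,p87), (x3,p88), (x3,p89)}
  {x1, x2, x3} × {p87, p88} = {(x1,p87), (x1,p88), (x2,p87), (x2,p88), (x3,p87), (x3,p88)}
  {x2, x3} × {p87, p88, p89} = {(x2,p87), (x2,p88), (x2,p89), (x3,p87), (x3,p88), (x3,p89)}
  {x1, x2, x3} × {p87, p88, p89} = {(x1,p87), (x1,p88), (x1,p89), (x2,p87), (x2,p88), (x2,p89), (x3,p87), (x3,p88), (x3,p89)}
These 22 distinct sets form the basis B.
Close under arbitrary unions to get τ_{X×Y}; counting gives |τ_{X×Y}| = 64.


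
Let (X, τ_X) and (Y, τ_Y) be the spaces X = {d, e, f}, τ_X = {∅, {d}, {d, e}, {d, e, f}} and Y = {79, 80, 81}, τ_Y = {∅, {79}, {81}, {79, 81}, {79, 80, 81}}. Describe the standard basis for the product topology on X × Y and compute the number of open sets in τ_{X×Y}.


Basis B = {∅ × ∅, {d} × {79}, {d} × {81}, {d} × {79, 81}, {d, e} × {79}, {d, e} × {81}, {d} × {79, 80, 81}, {d, e, f} × {79}, {d, e, f} × {81}, {d, e} × {79, 81}, {d, e} × {79, 80, 81}, {d, e, f} × {79, 81}, {d, e, f} × {79, 80, 81}}; |τ_{X×Y}| = 30.

Enumerate products U × V with U ∈ τ_X, V ∈ τ_Y (deduplicated):
  ∅ × ∅ = {} (∅)
  {d} × {79} = {(d,79)}
  {d} × {81} = {(d,81)}
  {d} × {79, 81} = {(d,79), (d,81)}
  {d, e} × {79} = {(d,79), (e,79)}
  {d, e} × {81} = {(d,81), (e,81)}
  {d} × {79, 80, 81} = {(d,79), (d,80), (d,81)}
  {d, e, f} × {79} = {(d,79), (e,79), (f,79)}
  {d, e, f} × {81} = {(d,81), (e,81), (f,81)}
  {d, e} × {79, 81} = {(d,79), (d,81), (e,79), (e,81)}
  {d, e} × {79, 80, 81} = {(d,79), (d,80), (d,81), (e,79), (e,80), (e,81)}
  {d, e, f} × {79, 81} = {(d,79), (d,81), (e,79), (e,81), (f,79), (f,81)}
  {d, e, f} × {79, 80, 81} = {(d,79), (d,80), (d,81), (e,79), (e,80), (e,81), (f,79), (f,80), (f,81)}
These 13 distinct sets form the basis B.
Close under arbitrary unions to get τ_{X×Y}; counting gives |τ_{X×Y}| = 30.


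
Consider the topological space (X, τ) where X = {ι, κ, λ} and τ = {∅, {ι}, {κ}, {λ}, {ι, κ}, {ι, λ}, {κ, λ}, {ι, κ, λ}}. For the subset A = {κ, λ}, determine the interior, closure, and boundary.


int(A) = {κ, λ}, cl(A) = {κ, λ}, ∂A = ∅.

Closed sets in (X, τ) are complements of opens:
  closed(X, τ) = {∅, {ι}, {κ}, {λ}, {ι, κ}, {ι, λ}, {κ, λ}, {ι, κ, λ}}.
int(A) = ⋃ {U ∈ τ : U ⊆ A}. Opens contained in A: ∅, {κ}, {λ}, {κ, λ}.
Taking the union of these: int(A) = {κ, λ}.
cl(A) = ⋂ {C closed : A ⊆ C}. Closed sets containing A: {κ, λ}, {ι, κ, λ}.
Intersecting these: cl(A) = {κ, λ}.
∂A = cl(A) ∖ int(A) = {κ, λ} ∖ {κ, λ} = ∅.


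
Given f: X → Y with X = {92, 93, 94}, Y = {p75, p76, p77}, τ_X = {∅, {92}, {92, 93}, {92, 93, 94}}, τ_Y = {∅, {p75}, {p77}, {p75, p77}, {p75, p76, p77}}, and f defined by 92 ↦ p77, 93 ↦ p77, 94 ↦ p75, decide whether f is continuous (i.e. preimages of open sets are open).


f is NOT continuous.

Compute f^{-1}(U) for each U ∈ τ_Y:
  U = ∅: f^{-1}(U) = ∅ ∈ τ_X ✓.
  U = {p75}: f^{-1}(U) = {94} ∉ τ_X ✗.
  U = {p77}: f^{-1}(U) = {92, 93} ∈ τ_X ✓.
  U = {p75, p77}: f^{-1}(U) = {92, 93, 94} ∈ τ_X ✓.
  U = {p75, p76, p77}: f^{-1}(U) = {92, 93, 94} ∈ τ_X ✓.
Found U = {p75} with f^{-1}(U) = {94} not in τ_X. Therefore f is NOT continuous.


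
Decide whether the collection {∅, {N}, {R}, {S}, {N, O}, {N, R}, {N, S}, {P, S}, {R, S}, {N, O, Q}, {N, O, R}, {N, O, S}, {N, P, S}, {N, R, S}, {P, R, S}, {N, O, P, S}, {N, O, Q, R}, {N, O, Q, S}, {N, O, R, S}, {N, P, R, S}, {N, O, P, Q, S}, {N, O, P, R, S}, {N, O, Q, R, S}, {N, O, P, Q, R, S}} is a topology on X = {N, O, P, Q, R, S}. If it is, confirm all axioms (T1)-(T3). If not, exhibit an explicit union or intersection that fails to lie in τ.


τ IS a topology on X.

Axiom (T1): ∅ ∈ τ? Yes; X ∈ τ? Yes.
Axiom (T2/T3): check pairwise unions and intersections of members of τ.
All pairwise intersections and unions checked — each lies in τ. Therefore τ satisfies (T1), (T2), (T3): it IS a topology on X.


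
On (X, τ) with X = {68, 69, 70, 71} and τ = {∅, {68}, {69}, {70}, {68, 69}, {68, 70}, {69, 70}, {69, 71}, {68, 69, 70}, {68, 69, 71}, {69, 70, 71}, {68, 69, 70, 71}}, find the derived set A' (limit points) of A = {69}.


A' = {71}

For each x ∈ X, list the open sets U ∈ τ with x ∈ U, then check whether U ∩ (A ∖ {x}) ≠ ∅ for every such U.
  x = 68: open {68} ∋ x has {68} ∩ (A ∖ {68}) = ∅, so x is NOT a limit point.
  x = 69: open {69} ∋ x has {69} ∩ (A ∖ {69}) = ∅, so x is NOT a limit point.
  x = 70: open {70} ∋ x has {70} ∩ (A ∖ {70}) = ∅, so x is NOT a limit point.
  x = 71: opens ∋ x are {69, 71}, {68, 69, 71}, {69, 70, 71}, {68, 69, 70, 71}; each meets A ∖ {71}, so x IS a limit point.
Collecting: A' = {71}.


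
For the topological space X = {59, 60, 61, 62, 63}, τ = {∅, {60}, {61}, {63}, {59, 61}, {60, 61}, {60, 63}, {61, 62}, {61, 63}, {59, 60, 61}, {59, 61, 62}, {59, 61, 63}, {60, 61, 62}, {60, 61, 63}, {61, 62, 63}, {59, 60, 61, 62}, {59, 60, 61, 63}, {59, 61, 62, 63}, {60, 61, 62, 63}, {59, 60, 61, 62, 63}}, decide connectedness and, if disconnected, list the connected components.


(X, τ) is disconnected; components = [{60}, {63}, {59, 61, 62}].

Find clopen sets (U ∈ τ with X ∖ U ∈ τ):
  U = ∅, X ∖ U = {59, 60, 61, 62, 63} — both open, so U is clopen.
  U = {60}, X ∖ U = {59, 61, 62, 63} — both open, so U is clopen.
  U = {63}, X ∖ U = {59, 60, 61, 62} — both open, so U is clopen.
  U = {60, 63}, X ∖ U = {59, 61, 62} — both open, so U is clopen.
  U = {59, 61, 62}, X ∖ U = {60, 63} — both open, so U is clopen.
  U = {59, 60, 61, 62}, X ∖ U = {63} — both open, so U is clopen.
  U = {59, 61, 62, 63}, X ∖ U = {60} — both open, so U is clopen.
  U = {59, 60, 61, 62, 63}, X ∖ U = ∅ — both open, so U is clopen.
Nontrivial clopen(s) exist: e.g. {59, 61, 62, 63}. So (X, τ) is disconnected.
Compute connected components by grouping points that agree on all clopens:
  component: {60}
  component: {63}
  component: {59, 61, 62}


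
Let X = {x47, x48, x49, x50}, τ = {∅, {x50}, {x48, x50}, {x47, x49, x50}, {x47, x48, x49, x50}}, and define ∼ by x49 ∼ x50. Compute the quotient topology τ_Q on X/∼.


X/∼ = {[x47], [x48], [x49=x50]}; |τ_Q| = 3.

Equivalence classes: [x47], [x48], [x49=x50].
Quotient map π: X → X/∼ sends x47 ↦ [x47], x48 ↦ [x48], x49 ↦ [x49=x50], x50 ↦ [x49=x50].
For each subset V ⊆ X/∼, compute π^{-1}(V) ⊆ X and check whether π^{-1}(V) ∈ τ. V is open in τ_Q iff π^{-1}(V) ∈ τ.
  V = {}: π^{-1}(V) = ∅ ∈ τ ✓.
  V = {[x47]}: π^{-1}(V) = {x47} ∉ τ ✗.
  V = {[x48]}: π^{-1}(V) = {x48} ∉ τ ✗.
  V = {[x47], [x48]}: π^{-1}(V) = {x47, x48} ∉ τ ✗.
  V = {[x49=x50]}: π^{-1}(V) = {x49, x50} ∉ τ ✗.
  V = {[x47], [x49=x50]}: π^{-1}(V) = {x47, x49, x50} ∈ τ ✓.
  V = {[x48], [x49=x50]}: π^{-1}(V) = {x48, x49, x50} ∉ τ ✗.
  V = {[x47], [x48], [x49=x50]}: π^{-1}(V) = {x47, x48, x49, x50} ∈ τ ✓.
Open sets in the quotient: τ_Q = {{}, {[x47], [x49=x50]}, {[x47], [x48], [x49=x50]}} (3 elements).


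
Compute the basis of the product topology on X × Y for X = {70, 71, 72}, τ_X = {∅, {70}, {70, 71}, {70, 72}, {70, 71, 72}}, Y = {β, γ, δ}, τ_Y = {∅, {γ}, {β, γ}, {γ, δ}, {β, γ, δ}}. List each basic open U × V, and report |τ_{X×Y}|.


Basis B = {∅ × ∅, {70} × {γ}, {70} × {β, γ}, {70} × {γ, δ}, {70, 71} × {γ}, {70, 72} × {γ}, {70} × {β, γ, δ}, {70, 71, 72} × {γ}, {70, 71} × {β, γ}, {70, 72} × {β, γ}, {70, 71} × {γ, δ}, {70, 72} × {γ, δ}, {70, 71} × {β, γ, δ}, {70, 72} × {β, γ, δ}, {70, 71, 72} × {β, γ}, {70, 71, 72} × {γ, δ}, {70, 71, 72} × {β, γ, δ}}; |τ_{X×Y}| = 48.

Enumerate products U × V with U ∈ τ_X, V ∈ τ_Y (deduplicated):
  ∅ × ∅ = {} (∅)
  {70} × {γ} = {(70,γ)}
  {70} × {β, γ} = {(70,β), (70,γ)}
  {70} × {γ, δ} = {(70,γ), (70,δ)}
  {70, 71} × {γ} = {(70,γ), (71,γ)}
  {70, 72} × {γ} = {(70,γ), (72,γ)}
  {70} × {β, γ, δ} = {(70,β), (70,γ), (70,δ)}
  {70, 71, 72} × {γ} = {(70,γ), (71,γ), (72,γ)}
  {70, 71} × {β, γ} = {(70,β), (70,γ), (71,β), (71,γ)}
  {70, 72} × {β, γ} = {(70,β), (70,γ), (72,β), (72,γ)}
  {70, 71} × {γ, δ} = {(70,γ), (70,δ), (71,γ), (71,δ)}
  {70, 72} × {γ, δ} = {(70,γ), (70,δ), (72,γ), (72,δ)}
  {70, 71} × {β, γ, δ} = {(70,β), (70,γ), (70,δ), (71,β), (71,γ), (71,δ)}
  {70, 72} × {β, γ, δ} = {(70,β), (70,γ), (70,δ), (72,β), (72,γ), (72,δ)}
  {70, 71, 72} × {β, γ} = {(70,β), (70,γ), (71,β), (71,γ), (72,β), (72,γ)}
  {70, 71, 72} × {γ, δ} = {(70,γ), (70,δ), (71,γ), (71,δ), (72,γ), (72,δ)}
  {70, 71, 72} × {β, γ, δ} = {(70,β), (70,γ), (70,δ), (71,β), (71,γ), (71,δ), (72,β), (72,γ), (72,δ)}
These 17 distinct sets form the basis B.
Close under arbitrary unions to get τ_{X×Y}; counting gives |τ_{X×Y}| = 48.


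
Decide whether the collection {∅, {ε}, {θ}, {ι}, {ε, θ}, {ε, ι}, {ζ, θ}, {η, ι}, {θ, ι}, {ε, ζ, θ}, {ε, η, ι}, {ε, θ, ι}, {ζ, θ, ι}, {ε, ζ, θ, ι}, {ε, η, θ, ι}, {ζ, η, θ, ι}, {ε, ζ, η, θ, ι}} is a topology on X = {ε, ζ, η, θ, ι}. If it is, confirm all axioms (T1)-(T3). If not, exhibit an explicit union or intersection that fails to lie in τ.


τ is NOT a topology on X.

Axiom (T1): ∅ ∈ τ? Yes; X ∈ τ? Yes.
Axiom (T2/T3): check pairwise unions and intersections of members of τ.
Counterexample for (T2): {θ} ∪ {η, ι} = {η, θ, ι} ∉ τ. Therefore τ is NOT a topology.


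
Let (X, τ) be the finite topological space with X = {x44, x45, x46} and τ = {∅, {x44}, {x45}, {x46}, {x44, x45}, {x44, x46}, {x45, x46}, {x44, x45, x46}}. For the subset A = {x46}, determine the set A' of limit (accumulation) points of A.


A' = ∅

For each x ∈ X, list the open sets U ∈ τ with x ∈ U, then check whether U ∩ (A ∖ {x}) ≠ ∅ for every such U.
  x = x44: open {x44} ∋ x has {x44} ∩ (A ∖ {x44}) = ∅, so x is NOT a limit point.
  x = x45: open {x45} ∋ x has {x45} ∩ (A ∖ {x45}) = ∅, so x is NOT a limit point.
  x = x46: open {x46} ∋ x has {x46} ∩ (A ∖ {x46}) = ∅, so x is NOT a limit point.
Collecting: A' = ∅.


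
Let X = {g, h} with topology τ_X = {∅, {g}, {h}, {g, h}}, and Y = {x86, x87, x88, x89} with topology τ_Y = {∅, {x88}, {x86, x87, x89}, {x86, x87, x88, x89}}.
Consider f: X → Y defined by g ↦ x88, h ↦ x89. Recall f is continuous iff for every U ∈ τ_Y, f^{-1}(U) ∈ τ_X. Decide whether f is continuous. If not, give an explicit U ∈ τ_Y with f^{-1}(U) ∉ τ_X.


f IS continuous.

Compute f^{-1}(U) for each U ∈ τ_Y:
  U = ∅: f^{-1}(U) = ∅ ∈ τ_X ✓.
  U = {x88}: f^{-1}(U) = {g} ∈ τ_X ✓.
  U = {x86, x87, x89}: f^{-1}(U) = {h} ∈ τ_X ✓.
  U = {x86, x87, x88, x89}: f^{-1}(U) = {g, h} ∈ τ_X ✓.
Every preimage lies in τ_X, so f IS continuous.


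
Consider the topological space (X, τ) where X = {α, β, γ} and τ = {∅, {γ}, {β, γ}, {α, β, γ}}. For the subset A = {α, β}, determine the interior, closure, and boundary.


int(A) = ∅, cl(A) = {α, β}, ∂A = {α, β}.

Closed sets in (X, τ) are complements of opens:
  closed(X, τ) = {∅, {α}, {α, β}, {α, β, γ}}.
int(A) = ⋃ {U ∈ τ : U ⊆ A}. Opens contained in A: ∅.
Taking the union of these: int(A) = ∅.
cl(A) = ⋂ {C closed : A ⊆ C}. Closed sets containing A: {α, β}, {α, β, γ}.
Intersecting these: cl(A) = {α, β}.
∂A = cl(A) ∖ int(A) = {α, β} ∖ ∅ = {α, β}.


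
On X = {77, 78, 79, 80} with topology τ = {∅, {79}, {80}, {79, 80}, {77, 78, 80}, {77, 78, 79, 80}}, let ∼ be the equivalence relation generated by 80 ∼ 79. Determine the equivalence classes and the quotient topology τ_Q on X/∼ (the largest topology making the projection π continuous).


X/∼ = {[77], [78], [79=80]}; |τ_Q| = 3.

Equivalence classes: [77], [78], [79=80].
Quotient map π: X → X/∼ sends 77 ↦ [77], 78 ↦ [78], 79 ↦ [79=80], 80 ↦ [79=80].
For each subset V ⊆ X/∼, compute π^{-1}(V) ⊆ X and check whether π^{-1}(V) ∈ τ. V is open in τ_Q iff π^{-1}(V) ∈ τ.
  V = {}: π^{-1}(V) = ∅ ∈ τ ✓.
  V = {[77]}: π^{-1}(V) = {77} ∉ τ ✗.
  V = {[78]}: π^{-1}(V) = {78} ∉ τ ✗.
  V = {[77], [78]}: π^{-1}(V) = {77, 78} ∉ τ ✗.
  V = {[79=80]}: π^{-1}(V) = {79, 80} ∈ τ ✓.
  V = {[77], [79=80]}: π^{-1}(V) = {77, 79, 80} ∉ τ ✗.
  V = {[78], [79=80]}: π^{-1}(V) = {78, 79, 80} ∉ τ ✗.
  V = {[77], [78], [79=80]}: π^{-1}(V) = {77, 78, 79, 80} ∈ τ ✓.
Open sets in the quotient: τ_Q = {{}, {[79=80]}, {[77], [78], [79=80]}} (3 elements).


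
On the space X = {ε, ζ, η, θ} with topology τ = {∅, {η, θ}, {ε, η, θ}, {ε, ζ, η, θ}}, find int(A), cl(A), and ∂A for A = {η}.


int(A) = ∅, cl(A) = {ε, ζ, η, θ}, ∂A = {ε, ζ, η, θ}.

Closed sets in (X, τ) are complements of opens:
  closed(X, τ) = {∅, {ζ}, {ε, ζ}, {ε, ζ, η, θ}}.
int(A) = ⋃ {U ∈ τ : U ⊆ A}. Opens contained in A: ∅.
Taking the union of these: int(A) = ∅.
cl(A) = ⋂ {C closed : A ⊆ C}. Closed sets containing A: {ε, ζ, η, θ}.
Intersecting these: cl(A) = {ε, ζ, η, θ}.
∂A = cl(A) ∖ int(A) = {ε, ζ, η, θ} ∖ ∅ = {ε, ζ, η, θ}.


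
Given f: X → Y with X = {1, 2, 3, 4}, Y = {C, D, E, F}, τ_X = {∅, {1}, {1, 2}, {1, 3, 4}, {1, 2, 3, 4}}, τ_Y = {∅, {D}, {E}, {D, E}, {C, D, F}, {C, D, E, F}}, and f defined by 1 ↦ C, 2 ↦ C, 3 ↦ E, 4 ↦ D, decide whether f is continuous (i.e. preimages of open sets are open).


f is NOT continuous.

Compute f^{-1}(U) for each U ∈ τ_Y:
  U = ∅: f^{-1}(U) = ∅ ∈ τ_X ✓.
  U = {D}: f^{-1}(U) = {4} ∉ τ_X ✗.
  U = {E}: f^{-1}(U) = {3} ∉ τ_X ✗.
  U = {D, E}: f^{-1}(U) = {3, 4} ∉ τ_X ✗.
  U = {C, D, F}: f^{-1}(U) = {1, 2, 4} ∉ τ_X ✗.
  U = {C, D, E, F}: f^{-1}(U) = {1, 2, 3, 4} ∈ τ_X ✓.
Found U = {D} with f^{-1}(U) = {4} not in τ_X. Therefore f is NOT continuous.


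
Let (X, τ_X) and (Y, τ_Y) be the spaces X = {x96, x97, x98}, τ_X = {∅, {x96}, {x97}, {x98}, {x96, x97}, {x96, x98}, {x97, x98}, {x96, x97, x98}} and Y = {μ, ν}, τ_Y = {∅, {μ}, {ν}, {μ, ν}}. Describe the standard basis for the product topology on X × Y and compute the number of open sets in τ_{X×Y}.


Basis B = {∅ × ∅, {x96} × {μ}, {x96} × {ν}, {x97} × {μ}, {x97} × {ν}, {x98} × {μ}, {x98} × {ν}, {x96} × {μ, ν}, {x96, x97} × {μ}, {x96, x98} × {μ}, {x96, x97} × {ν}, {x96, x98} × {ν}, {x97} × {μ, ν}, {x97, x98} × {μ}, {x97, x98} × {ν}, {x98} × {μ, ν}, {x96, x97, x98} × {μ}, {x96, x97, x98} × {ν}, {x96, x97} × {μ, ν}, {x96, x98} × {μ, ν}, {x97, x98} × {μ, ν}, {x96, x97, x98} × {μ, ν}}; |τ_{X×Y}| = 64.

Enumerate products U × V with U ∈ τ_X, V ∈ τ_Y (deduplicated):
  ∅ × ∅ = {} (∅)
  {x96} × {μ} = {(x96,μ)}
  {x96} × {ν} = {(x96,ν)}
  {x97} × {μ} = {(x97,μ)}
  {x97} × {ν} = {(x97,ν)}
  {x98} × {μ} = {(x98,μ)}
  {x98} × {ν} = {(x98,ν)}
  {x96} × {μ, ν} = {(x96,μ), (x96,ν)}
  {x96, x97} × {μ} = {(x96,μ), (x97,μ)}
  {x96, x98} × {μ} = {(x96,μ), (x98,μ)}
  {x96, x97} × {ν} = {(x96,ν), (x97,ν)}
  {x96, x98} × {ν} = {(x96,ν), (x98,ν)}
  {x97} × {μ, ν} = {(x97,μ), (x97,ν)}
  {x97, x98} × {μ} = {(x97,μ), (x98,μ)}
  {x97, x98} × {ν} = {(x97,ν), (x98,ν)}
  {x98} × {μ, ν} = {(x98,μ), (x98,ν)}
  {x96, x97, x98} × {μ} = {(x96,μ), (x97,μ), (x98,μ)}
  {x96, x97, x98} × {ν} = {(x96,ν), (x97,ν), (x98,ν)}
  {x96, x97} × {μ, ν} = {(x96,μ), (x96,ν), (x97,μ), (x97,ν)}
  {x96, x98} × {μ, ν} = {(x96,μ), (x96,ν), (x98,μ), (x98,ν)}
  {x97, x98} × {μ, ν} = {(x97,μ), (x97,ν), (x98,μ), (x98,ν)}
  {x96, x97, x98} × {μ, ν} = {(x96,μ), (x96,ν), (x97,μ), (x97,ν), (x98,μ), (x98,ν)}
These 22 distinct sets form the basis B.
Close under arbitrary unions to get τ_{X×Y}; counting gives |τ_{X×Y}| = 64.


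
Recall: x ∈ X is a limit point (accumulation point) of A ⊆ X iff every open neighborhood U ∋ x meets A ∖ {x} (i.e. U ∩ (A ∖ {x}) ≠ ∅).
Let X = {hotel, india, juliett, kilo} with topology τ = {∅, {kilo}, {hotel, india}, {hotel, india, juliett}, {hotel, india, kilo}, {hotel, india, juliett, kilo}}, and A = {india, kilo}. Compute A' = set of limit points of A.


A' = {hotel, juliett}

For each x ∈ X, list the open sets U ∈ τ with x ∈ U, then check whether U ∩ (A ∖ {x}) ≠ ∅ for every such U.
  x = hotel: opens ∋ x are {hotel, india}, {hotel, india, juliett}, {hotel, india, kilo}, {hotel, india, juliett, kilo}; each meets A ∖ {hotel}, so x IS a limit point.
  x = india: open {hotel, india} ∋ x has {hotel, india} ∩ (A ∖ {india}) = ∅, so x is NOT a limit point.
  x = juliett: opens ∋ x are {hotel, india, juliett}, {hotel, india, juliett, kilo}; each meets A ∖ {juliett}, so x IS a limit point.
  x = kilo: open {kilo} ∋ x has {kilo} ∩ (A ∖ {kilo}) = ∅, so x is NOT a limit point.
Collecting: A' = {hotel, juliett}.


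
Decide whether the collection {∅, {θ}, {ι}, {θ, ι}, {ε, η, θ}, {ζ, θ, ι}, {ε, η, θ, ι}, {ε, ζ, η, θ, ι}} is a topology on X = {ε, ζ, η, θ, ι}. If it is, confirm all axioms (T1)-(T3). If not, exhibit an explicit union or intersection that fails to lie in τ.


τ IS a topology on X.

Axiom (T1): ∅ ∈ τ? Yes; X ∈ τ? Yes.
Axiom (T2/T3): check pairwise unions and intersections of members of τ.
All pairwise intersections and unions checked — each lies in τ. Therefore τ satisfies (T1), (T2), (T3): it IS a topology on X.


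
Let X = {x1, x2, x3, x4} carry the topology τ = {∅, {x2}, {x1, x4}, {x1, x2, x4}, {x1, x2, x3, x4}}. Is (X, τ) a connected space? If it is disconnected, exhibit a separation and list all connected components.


(X, τ) is connected.

Find clopen sets (U ∈ τ with X ∖ U ∈ τ):
  U = ∅, X ∖ U = {x1, x2, x3, x4} — both open, so U is clopen.
  U = {x1, x2, x3, x4}, X ∖ U = ∅ — both open, so U is clopen.
Only trivial clopens (∅ and X) exist, so (X, τ) is connected.
Compute connected components by grouping points that agree on all clopens:
  component: {x1, x2, x3, x4}


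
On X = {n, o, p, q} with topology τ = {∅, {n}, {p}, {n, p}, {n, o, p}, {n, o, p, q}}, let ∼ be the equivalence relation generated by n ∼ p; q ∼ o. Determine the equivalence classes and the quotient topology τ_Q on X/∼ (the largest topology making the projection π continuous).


X/∼ = {[n=p], [o=q]}; |τ_Q| = 3.

Equivalence classes: [n=p], [o=q].
Quotient map π: X → X/∼ sends n ↦ [n=p], o ↦ [o=q], p ↦ [n=p], q ↦ [o=q].
For each subset V ⊆ X/∼, compute π^{-1}(V) ⊆ X and check whether π^{-1}(V) ∈ τ. V is open in τ_Q iff π^{-1}(V) ∈ τ.
  V = {}: π^{-1}(V) = ∅ ∈ τ ✓.
  V = {[n=p]}: π^{-1}(V) = {n, p} ∈ τ ✓.
  V = {[o=q]}: π^{-1}(V) = {o, q} ∉ τ ✗.
  V = {[n=p], [o=q]}: π^{-1}(V) = {n, o, p, q} ∈ τ ✓.
Open sets in the quotient: τ_Q = {{}, {[n=p]}, {[n=p], [o=q]}} (3 elements).


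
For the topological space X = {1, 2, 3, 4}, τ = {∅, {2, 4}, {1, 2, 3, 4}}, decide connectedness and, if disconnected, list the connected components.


(X, τ) is connected.

Find clopen sets (U ∈ τ with X ∖ U ∈ τ):
  U = ∅, X ∖ U = {1, 2, 3, 4} — both open, so U is clopen.
  U = {1, 2, 3, 4}, X ∖ U = ∅ — both open, so U is clopen.
Only trivial clopens (∅ and X) exist, so (X, τ) is connected.
Compute connected components by grouping points that agree on all clopens:
  component: {1, 2, 3, 4}


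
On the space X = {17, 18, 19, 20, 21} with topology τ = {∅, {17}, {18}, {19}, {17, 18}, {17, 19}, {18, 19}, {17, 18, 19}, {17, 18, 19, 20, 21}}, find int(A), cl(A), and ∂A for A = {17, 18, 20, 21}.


int(A) = {17, 18}, cl(A) = {17, 18, 20, 21}, ∂A = {20, 21}.

Closed sets in (X, τ) are complements of opens:
  closed(X, τ) = {∅, {20, 21}, {17, 20, 21}, {18, 20, 21}, {19, 20, 21}, {17, 18, 20, 21}, {17, 19, 20, 21}, {18, 19, 20, 21}, {17, 18, 19, 20, 21}}.
int(A) = ⋃ {U ∈ τ : U ⊆ A}. Opens contained in A: ∅, {17}, {18}, {17, 18}.
Taking the union of these: int(A) = {17, 18}.
cl(A) = ⋂ {C closed : A ⊆ C}. Closed sets containing A: {17, 18, 20, 21}, {17, 18, 19, 20, 21}.
Intersecting these: cl(A) = {17, 18, 20, 21}.
∂A = cl(A) ∖ int(A) = {17, 18, 20, 21} ∖ {17, 18} = {20, 21}.


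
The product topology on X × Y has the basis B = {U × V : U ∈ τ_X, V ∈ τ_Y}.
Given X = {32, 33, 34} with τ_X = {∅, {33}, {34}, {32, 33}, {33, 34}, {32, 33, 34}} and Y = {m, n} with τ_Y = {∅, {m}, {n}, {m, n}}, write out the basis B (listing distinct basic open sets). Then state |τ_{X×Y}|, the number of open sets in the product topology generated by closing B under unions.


Basis B = {∅ × ∅, {33} × {m}, {33} × {n}, {34} × {m}, {34} × {n}, {32, 33} × {m}, {32, 33} × {n}, {33} × {m, n}, {33, 34} × {m}, {33, 34} × {n}, {34} × {m, n}, {32, 33, 34} × {m}, {32, 33, 34} × {n}, {32, 33} × {m, n}, {33, 34} × {m, n}, {32, 33, 34} × {m, n}}; |τ_{X×Y}| = 36.

Enumerate products U × V with U ∈ τ_X, V ∈ τ_Y (deduplicated):
  ∅ × ∅ = {} (∅)
  {33} × {m} = {(33,m)}
  {33} × {n} = {(33,n)}
  {34} × {m} = {(34,m)}
  {34} × {n} = {(34,n)}
  {32, 33} × {m} = {(32,m), (33,m)}
  {32, 33} × {n} = {(32,n), (33,n)}
  {33} × {m, n} = {(33,m), (33,n)}
  {33, 34} × {m} = {(33,m), (34,m)}
  {33, 34} × {n} = {(33,n), (34,n)}
  {34} × {m, n} = {(34,m), (34,n)}
  {32, 33, 34} × {m} = {(32,m), (33,m), (34,m)}
  {32, 33, 34} × {n} = {(32,n), (33,n), (34,n)}
  {32, 33} × {m, n} = {(32,m), (32,n), (33,m), (33,n)}
  {33, 34} × {m, n} = {(33,m), (33,n), (34,m), (34,n)}
  {32, 33, 34} × {m, n} = {(32,m), (32,n), (33,m), (33,n), (34,m), (34,n)}
These 16 distinct sets form the basis B.
Close under arbitrary unions to get τ_{X×Y}; counting gives |τ_{X×Y}| = 36.


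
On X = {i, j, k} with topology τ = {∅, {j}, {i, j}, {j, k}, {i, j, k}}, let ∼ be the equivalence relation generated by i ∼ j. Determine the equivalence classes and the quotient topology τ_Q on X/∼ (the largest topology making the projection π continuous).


X/∼ = {[i=j], [k]}; |τ_Q| = 3.

Equivalence classes: [i=j], [k].
Quotient map π: X → X/∼ sends i ↦ [i=j], j ↦ [i=j], k ↦ [k].
For each subset V ⊆ X/∼, compute π^{-1}(V) ⊆ X and check whether π^{-1}(V) ∈ τ. V is open in τ_Q iff π^{-1}(V) ∈ τ.
  V = {}: π^{-1}(V) = ∅ ∈ τ ✓.
  V = {[i=j]}: π^{-1}(V) = {i, j} ∈ τ ✓.
  V = {[k]}: π^{-1}(V) = {k} ∉ τ ✗.
  V = {[i=j], [k]}: π^{-1}(V) = {i, j, k} ∈ τ ✓.
Open sets in the quotient: τ_Q = {{}, {[i=j]}, {[i=j], [k]}} (3 elements).


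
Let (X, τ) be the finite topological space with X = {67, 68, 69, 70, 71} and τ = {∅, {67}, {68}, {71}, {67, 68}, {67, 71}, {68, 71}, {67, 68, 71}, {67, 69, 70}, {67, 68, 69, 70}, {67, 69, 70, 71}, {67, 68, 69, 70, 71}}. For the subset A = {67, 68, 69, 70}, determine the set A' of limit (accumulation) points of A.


A' = {69, 70}

For each x ∈ X, list the open sets U ∈ τ with x ∈ U, then check whether U ∩ (A ∖ {x}) ≠ ∅ for every such U.
  x = 67: open {67} ∋ x has {67} ∩ (A ∖ {67}) = ∅, so x is NOT a limit point.
  x = 68: open {68} ∋ x has {68} ∩ (A ∖ {68}) = ∅, so x is NOT a limit point.
  x = 69: opens ∋ x are {67, 69, 70}, {67, 68, 69, 70}, {67, 69, 70, 71}, {67, 68, 69, 70, 71}; each meets A ∖ {69}, so x IS a limit point.
  x = 70: opens ∋ x are {67, 69, 70}, {67, 68, 69, 70}, {67, 69, 70, 71}, {67, 68, 69, 70, 71}; each meets A ∖ {70}, so x IS a limit point.
  x = 71: open {71} ∋ x has {71} ∩ (A ∖ {71}) = ∅, so x is NOT a limit point.
Collecting: A' = {69, 70}.


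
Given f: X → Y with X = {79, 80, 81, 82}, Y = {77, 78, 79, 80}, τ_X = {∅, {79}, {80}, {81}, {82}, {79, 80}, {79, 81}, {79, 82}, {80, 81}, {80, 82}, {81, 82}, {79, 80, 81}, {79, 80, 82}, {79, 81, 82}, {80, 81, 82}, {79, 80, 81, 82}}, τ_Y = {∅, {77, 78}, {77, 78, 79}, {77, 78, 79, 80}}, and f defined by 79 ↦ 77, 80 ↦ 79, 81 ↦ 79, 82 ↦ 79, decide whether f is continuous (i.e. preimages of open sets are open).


f IS continuous.

Compute f^{-1}(U) for each U ∈ τ_Y:
  U = ∅: f^{-1}(U) = ∅ ∈ τ_X ✓.
  U = {77, 78}: f^{-1}(U) = {79} ∈ τ_X ✓.
  U = {77, 78, 79}: f^{-1}(U) = {79, 80, 81, 82} ∈ τ_X ✓.
  U = {77, 78, 79, 80}: f^{-1}(U) = {79, 80, 81, 82} ∈ τ_X ✓.
Every preimage lies in τ_X, so f IS continuous.


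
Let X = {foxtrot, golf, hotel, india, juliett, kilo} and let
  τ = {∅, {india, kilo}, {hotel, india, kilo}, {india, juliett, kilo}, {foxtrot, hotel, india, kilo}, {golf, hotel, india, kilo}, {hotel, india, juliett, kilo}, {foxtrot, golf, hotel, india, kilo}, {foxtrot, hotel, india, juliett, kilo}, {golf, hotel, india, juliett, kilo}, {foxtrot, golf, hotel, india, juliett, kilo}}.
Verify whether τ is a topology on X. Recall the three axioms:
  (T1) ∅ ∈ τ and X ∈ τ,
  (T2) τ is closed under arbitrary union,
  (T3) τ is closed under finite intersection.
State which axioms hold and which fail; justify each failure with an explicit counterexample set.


τ IS a topology on X.

Axiom (T1): ∅ ∈ τ? Yes; X ∈ τ? Yes.
Axiom (T2/T3): check pairwise unions and intersections of members of τ.
All pairwise intersections and unions checked — each lies in τ. Therefore τ satisfies (T1), (T2), (T3): it IS a topology on X.


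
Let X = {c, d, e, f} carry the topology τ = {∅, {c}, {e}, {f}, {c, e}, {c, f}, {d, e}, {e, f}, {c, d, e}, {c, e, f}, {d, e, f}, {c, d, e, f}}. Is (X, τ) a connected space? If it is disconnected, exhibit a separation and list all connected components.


(X, τ) is disconnected; components = [{c}, {f}, {d, e}].

Find clopen sets (U ∈ τ with X ∖ U ∈ τ):
  U = ∅, X ∖ U = {c, d, e, f} — both open, so U is clopen.
  U = {c}, X ∖ U = {d, e, f} — both open, so U is clopen.
  U = {f}, X ∖ U = {c, d, e} — both open, so U is clopen.
  U = {c, f}, X ∖ U = {d, e} — both open, so U is clopen.
  U = {d, e}, X ∖ U = {c, f} — both open, so U is clopen.
  U = {c, d, e}, X ∖ U = {f} — both open, so U is clopen.
  U = {d, e, f}, X ∖ U = {c} — both open, so U is clopen.
  U = {c, d, e, f}, X ∖ U = ∅ — both open, so U is clopen.
Nontrivial clopen(s) exist: e.g. {c}. So (X, τ) is disconnected.
Compute connected components by grouping points that agree on all clopens:
  component: {c}
  component: {f}
  component: {d, e}


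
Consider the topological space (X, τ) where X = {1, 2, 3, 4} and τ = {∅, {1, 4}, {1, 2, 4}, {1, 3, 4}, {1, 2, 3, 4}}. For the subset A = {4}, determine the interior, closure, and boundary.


int(A) = ∅, cl(A) = {1, 2, 3, 4}, ∂A = {1, 2, 3, 4}.

Closed sets in (X, τ) are complements of opens:
  closed(X, τ) = {∅, {2}, {3}, {2, 3}, {1, 2, 3, 4}}.
int(A) = ⋃ {U ∈ τ : U ⊆ A}. Opens contained in A: ∅.
Taking the union of these: int(A) = ∅.
cl(A) = ⋂ {C closed : A ⊆ C}. Closed sets containing A: {1, 2, 3, 4}.
Intersecting these: cl(A) = {1, 2, 3, 4}.
∂A = cl(A) ∖ int(A) = {1, 2, 3, 4} ∖ ∅ = {1, 2, 3, 4}.


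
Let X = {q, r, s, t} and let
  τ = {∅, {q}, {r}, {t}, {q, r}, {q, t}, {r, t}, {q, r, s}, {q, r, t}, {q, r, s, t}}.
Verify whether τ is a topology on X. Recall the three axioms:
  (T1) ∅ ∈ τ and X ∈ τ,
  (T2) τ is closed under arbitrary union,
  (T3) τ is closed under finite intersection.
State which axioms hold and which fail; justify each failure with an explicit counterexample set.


τ IS a topology on X.

Axiom (T1): ∅ ∈ τ? Yes; X ∈ τ? Yes.
Axiom (T2/T3): check pairwise unions and intersections of members of τ.
All pairwise intersections and unions checked — each lies in τ. Therefore τ satisfies (T1), (T2), (T3): it IS a topology on X.


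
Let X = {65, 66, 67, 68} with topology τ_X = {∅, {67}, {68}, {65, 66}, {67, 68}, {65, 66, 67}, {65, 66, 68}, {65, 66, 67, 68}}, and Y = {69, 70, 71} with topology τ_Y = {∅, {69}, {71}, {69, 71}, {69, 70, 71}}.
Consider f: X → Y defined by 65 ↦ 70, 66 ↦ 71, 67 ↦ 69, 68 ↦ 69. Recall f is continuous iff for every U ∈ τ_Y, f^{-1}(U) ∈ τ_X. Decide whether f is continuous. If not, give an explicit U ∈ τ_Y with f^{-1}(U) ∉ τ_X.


f is NOT continuous.

Compute f^{-1}(U) for each U ∈ τ_Y:
  U = ∅: f^{-1}(U) = ∅ ∈ τ_X ✓.
  U = {69}: f^{-1}(U) = {67, 68} ∈ τ_X ✓.
  U = {71}: f^{-1}(U) = {66} ∉ τ_X ✗.
  U = {69, 71}: f^{-1}(U) = {66, 67, 68} ∉ τ_X ✗.
  U = {69, 70, 71}: f^{-1}(U) = {65, 66, 67, 68} ∈ τ_X ✓.
Found U = {71} with f^{-1}(U) = {66} not in τ_X. Therefore f is NOT continuous.


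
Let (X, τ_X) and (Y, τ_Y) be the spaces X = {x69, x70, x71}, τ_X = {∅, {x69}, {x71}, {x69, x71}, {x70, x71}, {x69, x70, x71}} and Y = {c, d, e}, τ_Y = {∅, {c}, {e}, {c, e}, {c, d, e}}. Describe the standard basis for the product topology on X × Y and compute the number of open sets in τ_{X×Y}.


Basis B = {∅ × ∅, {x69} × {c}, {x69} × {e}, {x71} × {c}, {x71} × {e}, {x69} × {c, e}, {x69, x71} × {c}, {x69, x71} × {e}, {x70, x71} × {c}, {x70, x71} × {e}, {x71} × {c, e}, {x69} × {c, d, e}, {x69, x70, x71} × {c}, {x69, x70, x71} × {e}, {x71} × {c, d, e}, {x69, x71} × {c, e}, {x70, x71} × {c, e}, {x69, x71} × {c, d, e}, {x69, x70, x71} × {c, e}, {x70, x71} × {c, d, e}, {x69, x70, x71} × {c, d, e}}; |τ_{X×Y}| = 70.

Enumerate products U × V with U ∈ τ_X, V ∈ τ_Y (deduplicated):
  ∅ × ∅ = {} (∅)
  {x69} × {c} = {(x69,c)}
  {x69} × {e} = {(x69,e)}
  {x71} × {c} = {(x71,c)}
  {x71} × {e} = {(x71,e)}
  {x69} × {c, e} = {(x69,c), (x69,e)}
  {x69, x71} × {c} = {(x69,c), (x71,c)}
  {x69, x71} × {e} = {(x69,e), (x71,e)}
  {x70, x71} × {c} = {(x70,c), (x71,c)}
  {x70, x71} × {e} = {(x70,e), (x71,e)}
  {x71} × {c, e} = {(x71,c), (x71,e)}
  {x69} × {c, d, e} = {(x69,c), (x69,d), (x69,e)}
  {x69, x70, x71} × {c} = {(x69,c), (x70,c), (x71,c)}
  {x69, x70, x71} × {e} = {(x69,e), (x70,e), (x71,e)}
  {x71} × {c, d, e} = {(x71,c), (x71,d), (x71,e)}
  {x69, x71} × {c, e} = {(x69,c), (x69,e), (x71,c), (x71,e)}
  {x70, x71} × {c, e} = {(x70,c), (x70,e), (x71,c), (x71,e)}
  {x69, x71} × {c, d, e} = {(x69,c), (x69,d), (x69,e), (x71,c), (x71,d), (x71,e)}
  {x69, x70, x71} × {c, e} = {(x69,c), (x69,e), (x70,c), (x70,e), (x71,c), (x71,e)}
  {x70, x71} × {c, d, e} = {(x70,c), (x70,d), (x70,e), (x71,c), (x71,d), (x71,e)}
  {x69, x70, x71} × {c, d, e} = {(x69,c), (x69,d), (x69,e), (x70,c), (x70,d), (x70,e), (x71,c), (x71,d), (x71,e)}
These 21 distinct sets form the basis B.
Close under arbitrary unions to get τ_{X×Y}; counting gives |τ_{X×Y}| = 70.


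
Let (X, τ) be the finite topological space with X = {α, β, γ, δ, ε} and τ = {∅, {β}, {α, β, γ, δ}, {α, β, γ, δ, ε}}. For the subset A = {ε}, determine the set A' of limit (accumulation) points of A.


A' = ∅

For each x ∈ X, list the open sets U ∈ τ with x ∈ U, then check whether U ∩ (A ∖ {x}) ≠ ∅ for every such U.
  x = α: open {α, β, γ, δ} ∋ x has {α, β, γ, δ} ∩ (A ∖ {α}) = ∅, so x is NOT a limit point.
  x = β: open {β} ∋ x has {β} ∩ (A ∖ {β}) = ∅, so x is NOT a limit point.
  x = γ: open {α, β, γ, δ} ∋ x has {α, β, γ, δ} ∩ (A ∖ {γ}) = ∅, so x is NOT a limit point.
  x = δ: open {α, β, γ, δ} ∋ x has {α, β, γ, δ} ∩ (A ∖ {δ}) = ∅, so x is NOT a limit point.
  x = ε: open {α, β, γ, δ, ε} ∋ x has {α, β, γ, δ, ε} ∩ (A ∖ {ε}) = ∅, so x is NOT a limit point.
Collecting: A' = ∅.


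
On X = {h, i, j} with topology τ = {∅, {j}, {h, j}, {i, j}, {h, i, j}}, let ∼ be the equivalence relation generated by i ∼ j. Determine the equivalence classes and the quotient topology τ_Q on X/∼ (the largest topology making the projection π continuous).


X/∼ = {[h], [i=j]}; |τ_Q| = 3.

Equivalence classes: [h], [i=j].
Quotient map π: X → X/∼ sends h ↦ [h], i ↦ [i=j], j ↦ [i=j].
For each subset V ⊆ X/∼, compute π^{-1}(V) ⊆ X and check whether π^{-1}(V) ∈ τ. V is open in τ_Q iff π^{-1}(V) ∈ τ.
  V = {}: π^{-1}(V) = ∅ ∈ τ ✓.
  V = {[h]}: π^{-1}(V) = {h} ∉ τ ✗.
  V = {[i=j]}: π^{-1}(V) = {i, j} ∈ τ ✓.
  V = {[h], [i=j]}: π^{-1}(V) = {h, i, j} ∈ τ ✓.
Open sets in the quotient: τ_Q = {{}, {[i=j]}, {[h], [i=j]}} (3 elements).


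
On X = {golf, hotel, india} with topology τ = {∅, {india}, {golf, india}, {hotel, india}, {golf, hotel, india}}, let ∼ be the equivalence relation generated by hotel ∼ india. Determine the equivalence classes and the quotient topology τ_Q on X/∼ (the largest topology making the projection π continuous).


X/∼ = {[golf], [hotel=india]}; |τ_Q| = 3.

Equivalence classes: [golf], [hotel=india].
Quotient map π: X → X/∼ sends golf ↦ [golf], hotel ↦ [hotel=india], india ↦ [hotel=india].
For each subset V ⊆ X/∼, compute π^{-1}(V) ⊆ X and check whether π^{-1}(V) ∈ τ. V is open in τ_Q iff π^{-1}(V) ∈ τ.
  V = {}: π^{-1}(V) = ∅ ∈ τ ✓.
  V = {[golf]}: π^{-1}(V) = {golf} ∉ τ ✗.
  V = {[hotel=india]}: π^{-1}(V) = {hotel, india} ∈ τ ✓.
  V = {[golf], [hotel=india]}: π^{-1}(V) = {golf, hotel, india} ∈ τ ✓.
Open sets in the quotient: τ_Q = {{}, {[hotel=india]}, {[golf], [hotel=india]}} (3 elements).


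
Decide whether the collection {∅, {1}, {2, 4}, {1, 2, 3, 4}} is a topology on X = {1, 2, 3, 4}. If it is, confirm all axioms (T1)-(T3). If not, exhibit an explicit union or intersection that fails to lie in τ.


τ is NOT a topology on X.

Axiom (T1): ∅ ∈ τ? Yes; X ∈ τ? Yes.
Axiom (T2/T3): check pairwise unions and intersections of members of τ.
Counterexample for (T2): {1} ∪ {2, 4} = {1, 2, 4} ∉ τ. Therefore τ is NOT a topology.


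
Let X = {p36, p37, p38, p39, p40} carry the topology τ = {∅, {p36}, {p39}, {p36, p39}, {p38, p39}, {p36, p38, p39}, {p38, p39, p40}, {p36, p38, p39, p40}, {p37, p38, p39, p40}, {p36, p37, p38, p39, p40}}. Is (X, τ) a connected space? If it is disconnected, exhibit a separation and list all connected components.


(X, τ) is disconnected; components = [{p36}, {p37, p38, p39, p40}].

Find clopen sets (U ∈ τ with X ∖ U ∈ τ):
  U = ∅, X ∖ U = {p36, p37, p38, p39, p40} — both open, so U is clopen.
  U = {p36}, X ∖ U = {p37, p38, p39, p40} — both open, so U is clopen.
  U = {p37, p38, p39, p40}, X ∖ U = {p36} — both open, so U is clopen.
  U = {p36, p37, p38, p39, p40}, X ∖ U = ∅ — both open, so U is clopen.
Nontrivial clopen(s) exist: e.g. {p36}. So (X, τ) is disconnected.
Compute connected components by grouping points that agree on all clopens:
  component: {p36}
  component: {p37, p38, p39, p40}
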